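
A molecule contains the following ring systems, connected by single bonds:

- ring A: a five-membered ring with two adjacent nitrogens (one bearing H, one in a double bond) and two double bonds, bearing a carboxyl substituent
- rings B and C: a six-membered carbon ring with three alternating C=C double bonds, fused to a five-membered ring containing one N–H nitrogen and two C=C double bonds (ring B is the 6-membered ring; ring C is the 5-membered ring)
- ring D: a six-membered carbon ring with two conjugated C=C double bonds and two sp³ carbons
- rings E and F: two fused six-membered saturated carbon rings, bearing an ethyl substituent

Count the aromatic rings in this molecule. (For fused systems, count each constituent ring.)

3

Ring A is planar and fully conjugated; 2 ring double bonds (4 π electrons) plus a heteroatom lone pair (2) give 6 π electrons. That satisfies 4n+2 with n=1, so ring A is aromatic (pyrazole).
Rings B and C form a fused bicyclic system (with one N–H) with 9 sp² atoms and 10 π electrons from ring double bonds plus a heteroatom lone pair. 10 = 4(2)+2, so the system is aromatic and both rings count as aromatic (indole).
Ring D has two sp³ carbons, so it is not fully conjugated — not aromatic (1,3-cyclohexadiene).
Ring E has only sp³ atoms, so it is not fully conjugated — not aromatic (cyclohexane ring).
Ring F has only sp³ atoms, so it is not fully conjugated — not aromatic (cyclohexane ring).
Aromatic: A, B, C. Total: 3.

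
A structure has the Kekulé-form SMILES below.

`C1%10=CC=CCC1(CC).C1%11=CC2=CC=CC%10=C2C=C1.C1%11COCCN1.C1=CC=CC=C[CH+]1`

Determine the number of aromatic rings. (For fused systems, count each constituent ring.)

The SMILES encodes a six-membered carbon ring with two conjugated C=C double bonds and two sp³ carbons; two fused six-membered carbon rings, each with three alternating C=C double bonds; a six-membered saturated ring with an oxygen and an N–H nitrogen at positions 1 and 4; a seven-membered all-carbon ring bearing a positive charge on one carbon, with three C=C double bonds.
The 6-membered ring has two sp³ carbons, so it is not fully conjugated — not aromatic (1,3-cyclohexadiene).
The fused 6/6-membered bicyclic is a single π system with 10 sp² atoms and 10 π electrons from ring double bonds. 10 = 4(2)+2, so the system is aromatic and both rings count as aromatic (naphthalene).
The 6-membered ring with one oxygen and one N–H (1,4) has only sp³ atoms, so it is not fully conjugated — not aromatic (morpholine).
The 7-membered ring has a continuous p-orbital overlap around the ring; 3 ring double bonds (6 π electrons) plus the carbocation's empty p orbital (0, but keeps the ring conjugated) give 6 π electrons. That satisfies 4n+2 with n=1, so it is aromatic (tropylium cation).
3 of the 5 rings are aromatic. Total: 3.

3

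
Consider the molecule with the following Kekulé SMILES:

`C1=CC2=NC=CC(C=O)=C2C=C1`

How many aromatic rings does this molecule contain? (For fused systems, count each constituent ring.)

The SMILES encodes two fused six-membered rings, each with three alternating double bonds; one ring is all carbon and the other has one ring nitrogen.
The fused 6/6-membered bicyclic (with one nitrogen) is a single π system with 10 sp² atoms and 10 π electrons from ring double bonds. 10 = 4(2)+2, so the system is aromatic and both rings count as aromatic (quinoline).
2 of the 2 rings are aromatic. Total: 2.

2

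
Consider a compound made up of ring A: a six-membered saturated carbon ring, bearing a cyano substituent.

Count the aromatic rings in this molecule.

0

Ring A has only sp³ atoms, so it is not fully conjugated — not aromatic (cyclohexane).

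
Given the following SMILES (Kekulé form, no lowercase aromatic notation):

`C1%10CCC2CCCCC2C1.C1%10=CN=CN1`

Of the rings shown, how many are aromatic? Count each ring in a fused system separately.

1

The SMILES encodes two fused six-membered saturated carbon rings; a five-membered ring with nitrogens at positions 1 and 3 (one bearing H, one in a C=N bond) and two double bonds.
The 6-membered ring has only sp³ atoms, so it is not fully conjugated — not aromatic (cyclohexane ring).
The second 6-membered ring has only sp³ atoms, so it is not fully conjugated — not aromatic (cyclohexane ring).
The 5-membered ring with two nitrogens (one N–H, one =N–) is planar and fully conjugated; 2 ring double bonds (4 π electrons) plus a heteroatom lone pair (2) give 6 π electrons. Since 6 = 4n+2 (n=1), it is aromatic (imidazole).
1 of the 3 rings is aromatic. Total: 1.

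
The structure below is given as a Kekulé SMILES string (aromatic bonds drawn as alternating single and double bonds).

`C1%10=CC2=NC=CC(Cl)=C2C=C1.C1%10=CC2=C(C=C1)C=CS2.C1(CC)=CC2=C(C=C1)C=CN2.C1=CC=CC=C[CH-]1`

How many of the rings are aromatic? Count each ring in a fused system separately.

6

The SMILES encodes two fused six-membered rings, each with three alternating double bonds; one ring is all carbon and the other has one ring nitrogen; a six-membered carbon ring with three alternating C=C double bonds, fused to a five-membered ring containing one sulfur and two C=C double bonds; a six-membered carbon ring with three alternating C=C double bonds, fused to a five-membered ring containing one N–H nitrogen and two C=C double bonds; a seven-membered all-carbon ring bearing a negative charge on one carbon, with three C=C double bonds.
The fused 6/6-membered bicyclic (with one nitrogen) is a single π system with 10 sp² atoms and 10 π electrons from ring double bonds. 10 = 4(2)+2, so the system is aromatic and both rings count as aromatic (quinoline).
The fused 6/5-membered bicyclic (with one sulfur) is a single π system with 9 sp² atoms and 10 π electrons from ring double bonds plus a heteroatom lone pair. 10 = 4(2)+2, so the system is aromatic and both rings count as aromatic (benzothiophene).
The fused 6/5-membered bicyclic (with one N–H) is a single π system with 9 sp² atoms and 10 π electrons from ring double bonds plus a heteroatom lone pair. 10 = 4(2)+2, so the system is aromatic and both rings count as aromatic (indole).
The 7-membered ring has only sp² ring atoms; a planar conformation would have a fully conjugated π system of 8 electrons. But 8 = 4(2), which is 4n not 4n+2, so it is not aromatic (cycloheptatrienyl anion).
6 of the 7 rings are aromatic. Total: 6.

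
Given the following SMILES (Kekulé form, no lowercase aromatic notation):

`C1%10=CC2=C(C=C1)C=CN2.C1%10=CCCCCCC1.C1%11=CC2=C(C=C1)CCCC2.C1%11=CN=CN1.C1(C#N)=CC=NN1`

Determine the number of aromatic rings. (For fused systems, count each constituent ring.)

The SMILES encodes a six-membered carbon ring with three alternating C=C double bonds, fused to a five-membered ring containing one N–H nitrogen and two C=C double bonds; an eight-membered carbon ring with one C=C double bond; a six-membered carbon ring with three alternating C=C double bonds, fused to a saturated six-membered carbon ring; a five-membered ring with nitrogens at positions 1 and 3 (one bearing H, one in a C=N bond) and two double bonds; a five-membered ring with two adjacent nitrogens (one bearing H, one in a double bond) and two double bonds.
The fused 6/5-membered bicyclic (with one N–H) is a single π system with 9 sp² atoms and 10 π electrons from ring double bonds plus a heteroatom lone pair. 10 = 4(2)+2, so the system is aromatic and both rings count as aromatic (indole).
The 8-membered ring has six sp³ carbons, so it is not fully conjugated — not aromatic (cyclooctene).
The 6-membered ring has a continuous p-orbital overlap around the ring; 3 ring double bonds give 6 π electrons. That satisfies 4n+2 with n=1, so it is aromatic (benzene ring).
The second 6-membered ring has four sp³ carbons, so it is not fully conjugated — not aromatic (cyclohexane ring).
The 5-membered ring with two nitrogens (one N–H, one =N–) is planar and fully conjugated; 2 ring double bonds (4 π electrons) plus a heteroatom lone pair (2) give 6 π electrons. 6 = 4(1)+2, so it is aromatic (imidazole).
The 5-membered ring with two adjacent nitrogens (one N–H, one =N–) is fully conjugated (every ring atom contributes a p orbital); 2 ring double bonds (4 π electrons) plus a heteroatom lone pair (2) give 6 π electrons. Since 6 = 4n+2 (n=1), it is aromatic (pyrazole).
5 of the 7 rings are aromatic. Total: 5.

5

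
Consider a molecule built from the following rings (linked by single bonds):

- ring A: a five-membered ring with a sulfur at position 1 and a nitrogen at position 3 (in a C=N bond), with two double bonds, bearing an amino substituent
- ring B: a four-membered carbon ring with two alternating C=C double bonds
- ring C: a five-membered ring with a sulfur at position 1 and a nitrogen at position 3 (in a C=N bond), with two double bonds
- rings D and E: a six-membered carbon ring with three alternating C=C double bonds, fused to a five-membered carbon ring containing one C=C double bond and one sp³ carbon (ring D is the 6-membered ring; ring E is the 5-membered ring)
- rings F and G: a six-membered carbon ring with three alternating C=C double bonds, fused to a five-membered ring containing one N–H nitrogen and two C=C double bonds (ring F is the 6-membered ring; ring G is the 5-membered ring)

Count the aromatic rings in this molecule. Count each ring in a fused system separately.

Ring A is planar and fully conjugated; 2 ring double bonds (4 π electrons) plus a heteroatom lone pair (2) give 6 π electrons. 6 = 4(1)+2, so ring A is aromatic (thiazole).
Ring B has only sp² ring atoms; a planar conformation would have a fully conjugated π system of 4 electrons. But 4 = 4(1), which is 4n not 4n+2, so ring B is not aromatic (cyclobutadiene) — cyclobutadiene is antiaromatic and distorts to a rectangle.
Ring C has a continuous p-orbital overlap around the ring; 2 ring double bonds (4 π electrons) plus a heteroatom lone pair (2) give 6 π electrons. 6 = 4(1)+2, so ring C is aromatic (thiazole).
Ring D has a continuous p-orbital overlap around the ring; 3 ring double bonds give 6 π electrons. 6 = 4(1)+2, so ring D is aromatic (benzene ring).
Ring E has one sp³ carbon, so it is not fully conjugated — not aromatic (cyclopentene ring).
Rings F and G form a fused bicyclic system (with one N–H) with 9 sp² atoms and 10 π electrons from ring double bonds plus a heteroatom lone pair. 10 = 4(2)+2, so the system is aromatic and both rings count as aromatic (indole).
Aromatic: A, C, D, F, G. Total: 5.

5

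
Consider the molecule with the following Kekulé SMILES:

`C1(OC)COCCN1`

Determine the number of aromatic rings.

The SMILES encodes a six-membered saturated ring with an oxygen and an N–H nitrogen at positions 1 and 4.
The 6-membered ring with one oxygen and one N–H (1,4) has only sp³ atoms, so it is not fully conjugated — not aromatic (morpholine).

0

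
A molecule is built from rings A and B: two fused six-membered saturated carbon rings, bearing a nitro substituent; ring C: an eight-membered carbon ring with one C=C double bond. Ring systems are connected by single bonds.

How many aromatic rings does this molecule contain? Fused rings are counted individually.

Ring A has only sp³ atoms, so it is not fully conjugated — not aromatic (cyclohexane ring).
Ring B has only sp³ atoms, so it is not fully conjugated — not aromatic (cyclohexane ring).
Ring C has six sp³ carbons, so it is not fully conjugated — not aromatic (cyclooctene).
No ring is aromatic. Total: 0.

0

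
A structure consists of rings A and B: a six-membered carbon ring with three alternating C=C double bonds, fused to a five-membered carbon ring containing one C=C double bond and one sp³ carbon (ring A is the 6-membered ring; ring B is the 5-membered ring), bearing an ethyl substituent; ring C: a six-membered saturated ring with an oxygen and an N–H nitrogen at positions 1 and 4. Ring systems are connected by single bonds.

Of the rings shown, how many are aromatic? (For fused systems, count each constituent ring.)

1

Ring A is fully conjugated (every ring atom contributes a p orbital); 3 ring double bonds give 6 π electrons. That satisfies 4n+2 with n=1, so ring A is aromatic (benzene ring).
Ring B has one sp³ carbon, so it is not fully conjugated — not aromatic (cyclopentene ring).
Ring C has only sp³ atoms, so it is not fully conjugated — not aromatic (morpholine).
Aromatic: A. Total: 1.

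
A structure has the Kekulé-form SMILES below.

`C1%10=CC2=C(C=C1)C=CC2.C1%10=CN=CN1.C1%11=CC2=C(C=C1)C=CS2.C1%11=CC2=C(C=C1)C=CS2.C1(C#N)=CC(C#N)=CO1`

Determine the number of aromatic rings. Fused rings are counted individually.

7

The SMILES encodes a six-membered carbon ring with three alternating C=C double bonds, fused to a five-membered carbon ring containing one C=C double bond and one sp³ carbon; a five-membered ring with nitrogens at positions 1 and 3 (one bearing H, one in a C=N bond) and two double bonds; a six-membered carbon ring with three alternating C=C double bonds, fused to a five-membered ring containing one sulfur and two C=C double bonds; a six-membered carbon ring with three alternating C=C double bonds, fused to a five-membered ring containing one sulfur and two C=C double bonds; a five-membered ring of four carbons and one oxygen, with two C=C double bonds.
The 6-membered ring is planar and fully conjugated; 3 ring double bonds give 6 π electrons. Since 6 = 4n+2 (n=1), it is aromatic (benzene ring).
The 5-membered ring has one sp³ carbon, so it is not fully conjugated — not aromatic (cyclopentene ring).
The 5-membered ring with two nitrogens (one N–H, one =N–) is planar and fully conjugated; 2 ring double bonds (4 π electrons) plus a heteroatom lone pair (2) give 6 π electrons. Since 6 = 4n+2 (n=1), it is aromatic (imidazole).
The fused 6/5-membered bicyclic (with one sulfur) is a single π system with 9 sp² atoms and 10 π electrons from ring double bonds plus a heteroatom lone pair. 10 = 4(2)+2, so the system is aromatic and both rings count as aromatic (benzothiophene).
The fused 6/5-membered bicyclic (with one sulfur) is a single π system with 9 sp² atoms and 10 π electrons from ring double bonds plus a heteroatom lone pair. 10 = 4(2)+2, so the system is aromatic and both rings count as aromatic (benzothiophene).
The 5-membered ring with one oxygen is planar and fully conjugated; 2 ring double bonds (4 π electrons) plus a heteroatom lone pair (2) give 6 π electrons. Since 6 = 4n+2 (n=1), it is aromatic (furan).
7 of the 8 rings are aromatic. Total: 7.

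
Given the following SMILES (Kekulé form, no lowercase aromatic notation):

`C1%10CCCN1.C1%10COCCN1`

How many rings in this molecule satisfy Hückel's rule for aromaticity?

The SMILES encodes a five-membered saturated ring of four carbons and one N–H nitrogen; a six-membered saturated ring with an oxygen and an N–H nitrogen at positions 1 and 4.
The 5-membered ring with one N–H has only sp³ atoms, so it is not fully conjugated — not aromatic (pyrrolidine).
The 6-membered ring with one oxygen and one N–H (1,4) has only sp³ atoms, so it is not fully conjugated — not aromatic (morpholine).
None of the rings are aromatic. Total: 0.

0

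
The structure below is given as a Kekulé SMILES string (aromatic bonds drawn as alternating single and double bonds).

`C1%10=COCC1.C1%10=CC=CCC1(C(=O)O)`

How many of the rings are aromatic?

0

The SMILES encodes a five-membered ring of four carbons and one oxygen, with one C=C double bond and two sp³ carbons; a six-membered carbon ring with two conjugated C=C double bonds and two sp³ carbons.
The 5-membered ring with one oxygen has two sp³ carbons, so it is not fully conjugated — not aromatic (2,3-dihydrofuran).
The 6-membered ring has two sp³ carbons, so it is not fully conjugated — not aromatic (1,3-cyclohexadiene).
None of the rings are aromatic. Total: 0.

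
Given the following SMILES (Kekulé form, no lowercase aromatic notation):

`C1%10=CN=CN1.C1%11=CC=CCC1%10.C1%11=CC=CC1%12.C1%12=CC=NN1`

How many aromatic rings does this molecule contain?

The SMILES encodes a five-membered ring with nitrogens at positions 1 and 3 (one bearing H, one in a C=N bond) and two double bonds; a six-membered carbon ring with two conjugated C=C double bonds and two sp³ carbons; a five-membered carbon ring with two conjugated C=C double bonds and one sp³ carbon; a five-membered ring with two adjacent nitrogens (one bearing H, one in a double bond) and two double bonds.
The 5-membered ring with two nitrogens (one N–H, one =N–) is fully conjugated (every ring atom contributes a p orbital); 2 ring double bonds (4 π electrons) plus a heteroatom lone pair (2) give 6 π electrons. 6 = 4(1)+2, so it is aromatic (imidazole).
The 6-membered ring has two sp³ carbons, so it is not fully conjugated — not aromatic (1,3-cyclohexadiene).
The 5-membered ring has one sp³ carbon, so it is not fully conjugated — not aromatic (cyclopentadiene).
The 5-membered ring with two adjacent nitrogens (one N–H, one =N–) is fully conjugated (every ring atom contributes a p orbital); 2 ring double bonds (4 π electrons) plus a heteroatom lone pair (2) give 6 π electrons. 6 = 4(1)+2, so it is aromatic (pyrazole).
2 of the 4 rings are aromatic. Total: 2.

2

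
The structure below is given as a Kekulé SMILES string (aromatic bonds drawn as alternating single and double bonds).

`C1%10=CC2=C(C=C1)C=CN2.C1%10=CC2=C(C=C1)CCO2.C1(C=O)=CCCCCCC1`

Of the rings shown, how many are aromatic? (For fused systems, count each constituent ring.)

3

The SMILES encodes a six-membered carbon ring with three alternating C=C double bonds, fused to a five-membered ring containing one N–H nitrogen and two C=C double bonds; a six-membered carbon ring with three alternating C=C double bonds, fused to a five-membered ring containing one oxygen and two sp³ carbons; an eight-membered carbon ring with one C=C double bond.
The fused 6/5-membered bicyclic (with one N–H) is a single π system with 9 sp² atoms and 10 π electrons from ring double bonds plus a heteroatom lone pair. 10 = 4(2)+2, so the system is aromatic and both rings count as aromatic (indole).
The 6-membered ring is planar and fully conjugated; 3 ring double bonds give 6 π electrons. 6 = 4(1)+2, so it is aromatic (benzene ring).
The 5-membered ring with one oxygen has two sp³ carbons, so it is not fully conjugated — not aromatic (oxolane ring).
The 8-membered ring has six sp³ carbons, so it is not fully conjugated — not aromatic (cyclooctene).
3 of the 5 rings are aromatic. Total: 3.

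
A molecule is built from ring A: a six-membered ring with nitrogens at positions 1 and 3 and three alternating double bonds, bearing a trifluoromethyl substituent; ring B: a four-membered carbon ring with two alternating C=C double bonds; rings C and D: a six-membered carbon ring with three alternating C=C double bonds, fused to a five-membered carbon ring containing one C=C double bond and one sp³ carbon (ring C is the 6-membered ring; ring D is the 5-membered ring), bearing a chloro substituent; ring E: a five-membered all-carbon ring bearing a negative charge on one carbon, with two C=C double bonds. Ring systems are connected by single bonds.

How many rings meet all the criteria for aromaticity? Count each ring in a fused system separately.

3

Ring A is fully conjugated (every ring atom contributes a p orbital); 3 ring double bonds give 6 π electrons. That satisfies 4n+2 with n=1, so ring A is aromatic (pyrimidine).
Ring B has only sp² ring atoms; a planar conformation would have a fully conjugated π system of 4 electrons. But 4 = 4(1), which is 4n not 4n+2, so ring B is not aromatic (cyclobutadiene) — cyclobutadiene is antiaromatic and distorts to a rectangle.
Ring C is fully conjugated (every ring atom contributes a p orbital); 3 ring double bonds give 6 π electrons. 6 = 4(1)+2, so ring C is aromatic (benzene ring).
Ring D has one sp³ carbon, so it is not fully conjugated — not aromatic (cyclopentene ring).
Ring E has a continuous p-orbital overlap around the ring; 2 ring double bonds (4 π electrons) plus the carbanion lone pair (2) give 6 π electrons. Since 6 = 4n+2 (n=1), ring E is aromatic (cyclopentadienyl anion).
Aromatic: A, C, E. Total: 3.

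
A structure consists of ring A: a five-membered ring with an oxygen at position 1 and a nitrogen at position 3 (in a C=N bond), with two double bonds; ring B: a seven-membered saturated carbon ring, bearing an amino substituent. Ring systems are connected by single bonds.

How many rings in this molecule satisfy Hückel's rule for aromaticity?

Ring A has a continuous p-orbital overlap around the ring; 2 ring double bonds (4 π electrons) plus a heteroatom lone pair (2) give 6 π electrons. 6 = 4(1)+2, so ring A is aromatic (oxazole).
Ring B has only sp³ atoms, so it is not fully conjugated — not aromatic (cycloheptane).
Aromatic: A. Total: 1.

1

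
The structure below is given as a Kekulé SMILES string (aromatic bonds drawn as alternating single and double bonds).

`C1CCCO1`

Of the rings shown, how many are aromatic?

0

The SMILES encodes a five-membered saturated ring of four carbons and one oxygen.
The 5-membered ring with one oxygen has only sp³ atoms, so it is not fully conjugated — not aromatic (tetrahydrofuran).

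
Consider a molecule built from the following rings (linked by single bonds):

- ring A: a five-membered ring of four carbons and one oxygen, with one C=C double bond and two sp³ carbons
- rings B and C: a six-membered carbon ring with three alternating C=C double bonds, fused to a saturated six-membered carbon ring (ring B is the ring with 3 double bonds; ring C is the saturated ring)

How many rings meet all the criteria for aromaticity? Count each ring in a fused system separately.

Ring A has two sp³ carbons, so it is not fully conjugated — not aromatic (2,3-dihydrofuran).
Ring B has a continuous p-orbital overlap around the ring; 3 ring double bonds give 6 π electrons. That satisfies 4n+2 with n=1, so ring B is aromatic (benzene ring).
Ring C has four sp³ carbons, so it is not fully conjugated — not aromatic (cyclohexane ring).
Aromatic: B. Total: 1.

1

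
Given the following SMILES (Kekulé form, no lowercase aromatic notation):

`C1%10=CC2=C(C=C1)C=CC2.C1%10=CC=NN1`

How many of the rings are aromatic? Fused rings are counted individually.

The SMILES encodes a six-membered carbon ring with three alternating C=C double bonds, fused to a five-membered carbon ring containing one C=C double bond and one sp³ carbon; a five-membered ring with two adjacent nitrogens (one bearing H, one in a double bond) and two double bonds.
The 6-membered ring is planar and fully conjugated; 3 ring double bonds give 6 π electrons. 6 = 4(1)+2, so it is aromatic (benzene ring).
The 5-membered ring has one sp³ carbon, so it is not fully conjugated — not aromatic (cyclopentene ring).
The 5-membered ring with two adjacent nitrogens (one N–H, one =N–) is planar and fully conjugated; 2 ring double bonds (4 π electrons) plus a heteroatom lone pair (2) give 6 π electrons. Since 6 = 4n+2 (n=1), it is aromatic (pyrazole).
2 of the 3 rings are aromatic. Total: 2.

2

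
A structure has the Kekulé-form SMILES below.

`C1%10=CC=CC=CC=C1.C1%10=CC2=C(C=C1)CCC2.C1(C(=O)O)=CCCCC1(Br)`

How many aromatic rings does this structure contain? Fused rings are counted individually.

1

The SMILES encodes an eight-membered carbon ring with four alternating C=C double bonds; a six-membered carbon ring with three alternating C=C double bonds, fused to a saturated five-membered carbon ring; a six-membered carbon ring with one C=C double bond.
The 8-membered ring has only sp² ring atoms; a planar conformation would have a fully conjugated π system of 8 electrons. But 8 = 4(2), which is 4n not 4n+2, so it is not aromatic (cyclooctatetraene) — cyclooctatetraene distorts into a non-planar tub to avoid antiaromaticity.
The 6-membered ring is planar and fully conjugated; 3 ring double bonds give 6 π electrons. Since 6 = 4n+2 (n=1), it is aromatic (benzene ring).
The 5-membered ring has three sp³ carbons, so it is not fully conjugated — not aromatic (cyclopentane ring).
The second 6-membered ring has four sp³ carbons, so it is not fully conjugated — not aromatic (cyclohexene).
1 of the 4 rings is aromatic. Total: 1.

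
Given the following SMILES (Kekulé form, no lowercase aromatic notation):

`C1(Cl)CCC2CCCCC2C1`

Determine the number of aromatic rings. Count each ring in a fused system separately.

0

The SMILES encodes two fused six-membered saturated carbon rings.
The 6-membered ring has only sp³ atoms, so it is not fully conjugated — not aromatic (cyclohexane ring).
The second 6-membered ring has only sp³ atoms, so it is not fully conjugated — not aromatic (cyclohexane ring).
None of the rings are aromatic. Total: 0.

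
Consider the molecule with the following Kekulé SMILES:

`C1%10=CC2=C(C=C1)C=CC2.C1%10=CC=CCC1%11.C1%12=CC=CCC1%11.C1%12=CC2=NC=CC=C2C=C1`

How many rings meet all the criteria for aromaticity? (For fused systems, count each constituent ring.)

The SMILES encodes a six-membered carbon ring with three alternating C=C double bonds, fused to a five-membered carbon ring containing one C=C double bond and one sp³ carbon; a six-membered carbon ring with two conjugated C=C double bonds and two sp³ carbons; a six-membered carbon ring with two conjugated C=C double bonds and two sp³ carbons; two fused six-membered rings, each with three alternating double bonds; one ring is all carbon and the other has one ring nitrogen.
The 6-membered ring is fully conjugated (every ring atom contributes a p orbital); 3 ring double bonds give 6 π electrons. Since 6 = 4n+2 (n=1), it is aromatic (benzene ring).
The 5-membered ring has one sp³ carbon, so it is not fully conjugated — not aromatic (cyclopentene ring).
The second 6-membered ring has two sp³ carbons, so it is not fully conjugated — not aromatic (1,3-cyclohexadiene).
The third 6-membered ring has two sp³ carbons, so it is not fully conjugated — not aromatic (1,3-cyclohexadiene).
The fused 6/6-membered bicyclic (with one nitrogen) is a single π system with 10 sp² atoms and 10 π electrons from ring double bonds. 10 = 4(2)+2, so the system is aromatic and both rings count as aromatic (quinoline).
3 of the 6 rings are aromatic. Total: 3.

3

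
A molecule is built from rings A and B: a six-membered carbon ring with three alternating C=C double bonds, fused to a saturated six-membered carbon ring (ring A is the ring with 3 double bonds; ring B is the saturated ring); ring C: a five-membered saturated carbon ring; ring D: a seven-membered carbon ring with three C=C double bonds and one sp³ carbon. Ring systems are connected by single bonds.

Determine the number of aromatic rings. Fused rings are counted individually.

1

Ring A has a continuous p-orbital overlap around the ring; 3 ring double bonds give 6 π electrons. That satisfies 4n+2 with n=1, so ring A is aromatic (benzene ring).
Ring B has four sp³ carbons, so it is not fully conjugated — not aromatic (cyclohexane ring).
Ring C has only sp³ atoms, so it is not fully conjugated — not aromatic (cyclopentane).
Ring D has one sp³ carbon, so it is not fully conjugated — not aromatic (cycloheptatriene).
Aromatic: A. Total: 1.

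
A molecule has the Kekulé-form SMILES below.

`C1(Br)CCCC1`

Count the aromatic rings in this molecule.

0

The SMILES encodes a five-membered saturated carbon ring.
The 5-membered ring has only sp³ atoms, so it is not fully conjugated — not aromatic (cyclopentane).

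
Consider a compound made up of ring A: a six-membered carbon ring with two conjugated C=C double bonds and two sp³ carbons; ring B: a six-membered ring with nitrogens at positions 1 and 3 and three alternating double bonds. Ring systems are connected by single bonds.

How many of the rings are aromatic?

1

Ring A has two sp³ carbons, so it is not fully conjugated — not aromatic (1,3-cyclohexadiene).
Ring B has a continuous p-orbital overlap around the ring; 3 ring double bonds give 6 π electrons. 6 = 4(1)+2, so ring B is aromatic (pyrimidine).
Aromatic: B. Total: 1.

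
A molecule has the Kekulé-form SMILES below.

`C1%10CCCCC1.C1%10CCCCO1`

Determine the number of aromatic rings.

The SMILES encodes a six-membered saturated carbon ring; a six-membered saturated ring of five carbons and one oxygen.
The 6-membered ring has only sp³ atoms, so it is not fully conjugated — not aromatic (cyclohexane).
The 6-membered ring with one oxygen has only sp³ atoms, so it is not fully conjugated — not aromatic (tetrahydropyran).
None of the rings are aromatic. Total: 0.

0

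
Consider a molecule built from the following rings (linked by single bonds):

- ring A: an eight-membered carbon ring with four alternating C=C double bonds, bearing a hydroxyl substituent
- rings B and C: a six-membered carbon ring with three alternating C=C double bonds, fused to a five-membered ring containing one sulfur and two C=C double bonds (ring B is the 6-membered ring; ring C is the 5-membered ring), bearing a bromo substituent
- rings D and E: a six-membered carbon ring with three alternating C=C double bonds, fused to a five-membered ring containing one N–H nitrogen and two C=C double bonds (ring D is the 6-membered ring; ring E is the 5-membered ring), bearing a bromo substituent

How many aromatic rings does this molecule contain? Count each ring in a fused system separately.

Ring A has only sp² ring atoms; a planar conformation would have a fully conjugated π system of 8 electrons. But 8 = 4(2), which is 4n not 4n+2, so ring A is not aromatic (cyclooctatetraene) — cyclooctatetraene distorts into a non-planar tub to avoid antiaromaticity.
Rings B and C form a fused bicyclic system (with one sulfur) with 9 sp² atoms and 10 π electrons from ring double bonds plus a heteroatom lone pair. 10 = 4(2)+2, so the system is aromatic and both rings count as aromatic (benzothiophene).
Rings D and E form a fused bicyclic system (with one N–H) with 9 sp² atoms and 10 π electrons from ring double bonds plus a heteroatom lone pair. 10 = 4(2)+2, so the system is aromatic and both rings count as aromatic (indole).
Aromatic: B, C, D, E. Total: 4.

4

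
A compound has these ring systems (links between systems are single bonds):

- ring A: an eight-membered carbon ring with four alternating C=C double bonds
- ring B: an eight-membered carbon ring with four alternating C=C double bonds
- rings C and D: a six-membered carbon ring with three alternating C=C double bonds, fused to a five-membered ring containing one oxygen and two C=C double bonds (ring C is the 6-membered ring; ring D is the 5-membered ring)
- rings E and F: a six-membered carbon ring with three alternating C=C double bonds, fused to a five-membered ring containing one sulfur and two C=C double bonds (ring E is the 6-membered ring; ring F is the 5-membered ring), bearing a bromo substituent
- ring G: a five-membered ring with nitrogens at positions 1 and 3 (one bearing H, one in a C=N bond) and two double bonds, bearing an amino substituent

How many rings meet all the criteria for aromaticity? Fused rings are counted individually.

5

Ring A has only sp² ring atoms; a planar conformation would have a fully conjugated π system of 8 electrons. But 8 = 4(2), which is 4n not 4n+2, so ring A is not aromatic (cyclooctatetraene) — cyclooctatetraene distorts into a non-planar tub to avoid antiaromaticity.
Ring B has only sp² ring atoms; a planar conformation would have a fully conjugated π system of 8 electrons. But 8 = 4(2), which is 4n not 4n+2, so ring B is not aromatic (cyclooctatetraene) — cyclooctatetraene distorts into a non-planar tub to avoid antiaromaticity.
Rings C and D form a fused bicyclic system (with one oxygen) with 9 sp² atoms and 10 π electrons from ring double bonds plus a heteroatom lone pair. 10 = 4(2)+2, so the system is aromatic and both rings count as aromatic (benzofuran).
Rings E and F form a fused bicyclic system (with one sulfur) with 9 sp² atoms and 10 π electrons from ring double bonds plus a heteroatom lone pair. 10 = 4(2)+2, so the system is aromatic and both rings count as aromatic (benzothiophene).
Ring G is fully conjugated (every ring atom contributes a p orbital); 2 ring double bonds (4 π electrons) plus a heteroatom lone pair (2) give 6 π electrons. Since 6 = 4n+2 (n=1), ring G is aromatic (imidazole).
Aromatic: C, D, E, F, G. Total: 5.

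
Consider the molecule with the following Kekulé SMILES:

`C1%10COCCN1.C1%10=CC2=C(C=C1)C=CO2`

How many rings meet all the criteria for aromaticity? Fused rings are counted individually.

2

The SMILES encodes a six-membered saturated ring with an oxygen and an N–H nitrogen at positions 1 and 4; a six-membered carbon ring with three alternating C=C double bonds, fused to a five-membered ring containing one oxygen and two C=C double bonds.
The 6-membered ring with one oxygen and one N–H (1,4) has only sp³ atoms, so it is not fully conjugated — not aromatic (morpholine).
The fused 6/5-membered bicyclic (with one oxygen) is a single π system with 9 sp² atoms and 10 π electrons from ring double bonds plus a heteroatom lone pair. 10 = 4(2)+2, so the system is aromatic and both rings count as aromatic (benzofuran).
2 of the 3 rings are aromatic. Total: 2.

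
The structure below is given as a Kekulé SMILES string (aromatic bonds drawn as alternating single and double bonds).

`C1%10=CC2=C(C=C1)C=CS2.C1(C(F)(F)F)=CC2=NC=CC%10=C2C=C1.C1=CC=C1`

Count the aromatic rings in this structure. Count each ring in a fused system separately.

4

The SMILES encodes a six-membered carbon ring with three alternating C=C double bonds, fused to a five-membered ring containing one sulfur and two C=C double bonds; two fused six-membered rings, each with three alternating double bonds; one ring is all carbon and the other has one ring nitrogen; a four-membered carbon ring with two alternating C=C double bonds.
The fused 6/5-membered bicyclic (with one sulfur) is a single π system with 9 sp² atoms and 10 π electrons from ring double bonds plus a heteroatom lone pair. 10 = 4(2)+2, so the system is aromatic and both rings count as aromatic (benzothiophene).
The fused 6/6-membered bicyclic (with one nitrogen) is a single π system with 10 sp² atoms and 10 π electrons from ring double bonds. 10 = 4(2)+2, so the system is aromatic and both rings count as aromatic (quinoline).
The 4-membered ring has only sp² ring atoms; a planar conformation would have a fully conjugated π system of 4 electrons. But 4 = 4(1), which is 4n not 4n+2, so it is not aromatic (cyclobutadiene) — cyclobutadiene is antiaromatic and distorts to a rectangle.
4 of the 5 rings are aromatic. Total: 4.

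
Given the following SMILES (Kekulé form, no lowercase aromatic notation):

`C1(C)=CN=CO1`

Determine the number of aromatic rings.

The SMILES encodes a five-membered ring with an oxygen at position 1 and a nitrogen at position 3 (in a C=N bond), with two double bonds.
The 5-membered ring with one oxygen and one =N– has a continuous p-orbital overlap around the ring; 2 ring double bonds (4 π electrons) plus a heteroatom lone pair (2) give 6 π electrons. That satisfies 4n+2 with n=1, so it is aromatic (oxazole).

1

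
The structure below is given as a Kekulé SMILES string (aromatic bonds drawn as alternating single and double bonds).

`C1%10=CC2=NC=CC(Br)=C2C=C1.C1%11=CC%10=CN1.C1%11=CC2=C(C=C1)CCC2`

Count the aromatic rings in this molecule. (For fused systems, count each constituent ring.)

The SMILES encodes two fused six-membered rings, each with three alternating double bonds; one ring is all carbon and the other has one ring nitrogen; a five-membered ring of four carbons and one nitrogen bearing a hydrogen, with two C=C double bonds; a six-membered carbon ring with three alternating C=C double bonds, fused to a saturated five-membered carbon ring.
The fused 6/6-membered bicyclic (with one nitrogen) is a single π system with 10 sp² atoms and 10 π electrons from ring double bonds. 10 = 4(2)+2, so the system is aromatic and both rings count as aromatic (quinoline).
The 5-membered ring with one N–H is fully conjugated (every ring atom contributes a p orbital); 2 ring double bonds (4 π electrons) plus a heteroatom lone pair (2) give 6 π electrons. Since 6 = 4n+2 (n=1), it is aromatic (pyrrole).
The 6-membered ring is fully conjugated (every ring atom contributes a p orbital); 3 ring double bonds give 6 π electrons. Since 6 = 4n+2 (n=1), it is aromatic (benzene ring).
The 5-membered ring has three sp³ carbons, so it is not fully conjugated — not aromatic (cyclopentane ring).
4 of the 5 rings are aromatic. Total: 4.

4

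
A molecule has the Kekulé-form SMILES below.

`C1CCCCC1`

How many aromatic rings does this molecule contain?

0

The SMILES encodes a six-membered saturated carbon ring.
The 6-membered ring has only sp³ atoms, so it is not fully conjugated — not aromatic (cyclohexane).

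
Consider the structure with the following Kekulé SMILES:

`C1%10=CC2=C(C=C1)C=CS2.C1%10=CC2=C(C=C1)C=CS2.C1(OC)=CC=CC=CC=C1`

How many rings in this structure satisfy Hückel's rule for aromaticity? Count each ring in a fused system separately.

4

The SMILES encodes a six-membered carbon ring with three alternating C=C double bonds, fused to a five-membered ring containing one sulfur and two C=C double bonds; a six-membered carbon ring with three alternating C=C double bonds, fused to a five-membered ring containing one sulfur and two C=C double bonds; an eight-membered carbon ring with four alternating C=C double bonds.
The fused 6/5-membered bicyclic (with one sulfur) is a single π system with 9 sp² atoms and 10 π electrons from ring double bonds plus a heteroatom lone pair. 10 = 4(2)+2, so the system is aromatic and both rings count as aromatic (benzothiophene).
The fused 6/5-membered bicyclic (with one sulfur) is a single π system with 9 sp² atoms and 10 π electrons from ring double bonds plus a heteroatom lone pair. 10 = 4(2)+2, so the system is aromatic and both rings count as aromatic (benzothiophene).
The 8-membered ring has only sp² ring atoms; a planar conformation would have a fully conjugated π system of 8 electrons. But 8 = 4(2), which is 4n not 4n+2, so it is not aromatic (cyclooctatetraene) — cyclooctatetraene distorts into a non-planar tub to avoid antiaromaticity.
4 of the 5 rings are aromatic. Total: 4.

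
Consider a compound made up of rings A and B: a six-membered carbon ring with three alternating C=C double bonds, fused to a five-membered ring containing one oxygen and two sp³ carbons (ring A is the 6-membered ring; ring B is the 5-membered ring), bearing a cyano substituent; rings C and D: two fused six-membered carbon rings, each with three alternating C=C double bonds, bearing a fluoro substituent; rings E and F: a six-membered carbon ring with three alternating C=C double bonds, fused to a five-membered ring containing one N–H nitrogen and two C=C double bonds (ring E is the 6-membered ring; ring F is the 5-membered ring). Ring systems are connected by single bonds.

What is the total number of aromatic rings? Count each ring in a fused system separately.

5

Ring A is fully conjugated (every ring atom contributes a p orbital); 3 ring double bonds give 6 π electrons. 6 = 4(1)+2, so ring A is aromatic (benzene ring).
Ring B has two sp³ carbons, so it is not fully conjugated — not aromatic (oxolane ring).
Rings C and D form a fused bicyclic system with 10 sp² atoms and 10 π electrons from ring double bonds. 10 = 4(2)+2, so the system is aromatic and both rings count as aromatic (naphthalene).
Rings E and F form a fused bicyclic system (with one N–H) with 9 sp² atoms and 10 π electrons from ring double bonds plus a heteroatom lone pair. 10 = 4(2)+2, so the system is aromatic and both rings count as aromatic (indole).
Aromatic: A, C, D, E, F. Total: 5.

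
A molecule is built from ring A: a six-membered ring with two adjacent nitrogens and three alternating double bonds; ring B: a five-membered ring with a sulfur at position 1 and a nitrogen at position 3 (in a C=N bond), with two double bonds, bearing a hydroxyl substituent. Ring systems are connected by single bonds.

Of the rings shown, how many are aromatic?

Ring A has a continuous p-orbital overlap around the ring; 3 ring double bonds give 6 π electrons. That satisfies 4n+2 with n=1, so ring A is aromatic (pyridazine).
Ring B has a continuous p-orbital overlap around the ring; 2 ring double bonds (4 π electrons) plus a heteroatom lone pair (2) give 6 π electrons. 6 = 4(1)+2, so ring B is aromatic (thiazole).
Aromatic: A, B. Total: 2.

2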